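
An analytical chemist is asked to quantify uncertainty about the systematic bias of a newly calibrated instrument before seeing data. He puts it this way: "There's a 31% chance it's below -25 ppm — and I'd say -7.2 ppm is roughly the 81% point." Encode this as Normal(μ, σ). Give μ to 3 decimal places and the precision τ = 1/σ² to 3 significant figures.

The p-quantile of Normal(μ,σ) is μ + z_p·σ, with z_{0.31} = -0.4959 and z_{0.81} = 0.8779.
Eliminate σ: μ = (z₂·x₁ − z₁·x₂)/(z₂ − z₁) = (0.8779·-25 − (-0.4959)·-7.2)/1.374 = -18.575.
Then σ = (x₂ − x₁)/(z₂ − z₁) = (-7.2 − -25)/1.374 = 12.957.
Precision τ = 1/σ² = 1/12.96² = 0.00596.

μ = -18.575, τ = 0.00596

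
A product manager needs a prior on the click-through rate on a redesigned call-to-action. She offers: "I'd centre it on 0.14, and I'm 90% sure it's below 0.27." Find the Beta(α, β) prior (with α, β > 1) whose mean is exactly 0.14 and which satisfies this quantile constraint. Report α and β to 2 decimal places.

With mean 0.14 fixed, write α = 0.14s, β = 0.86s where s = α+β.
Need P(θ < 0.27) = 0.9 under Beta(0.14s, 0.86s). Normal approximation: (q−m)/√(m(1−m)/s) ≈ z_{0.9} = 1.28, so s ≈ 0.14·0.86·(1.28)²/(0.27−0.14)² = 11.7.
At s = 11.7: P(θ<0.27) ≈ 0.893. Adjusting to match 0.9 gives s ≈ 12.72.
So α = 0.14·12.72 ≈ 1.78, β = 0.86·12.72 ≈ 10.94.

α ≈ 1.78, β ≈ 10.94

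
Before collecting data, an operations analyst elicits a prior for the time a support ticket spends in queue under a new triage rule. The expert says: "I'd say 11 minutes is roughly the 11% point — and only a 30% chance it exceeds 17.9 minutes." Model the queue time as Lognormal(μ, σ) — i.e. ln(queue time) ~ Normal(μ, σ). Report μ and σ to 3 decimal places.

If T ~ Lognormal(μ,σ) then ln T ~ Normal(μ,σ), so the p-quantile of ln T is μ + z_p·σ.
ln(11) = 2.398 and ln(17.9) = 2.885; z_{0.11} = -1.227, z_{0.7} = 0.5244.
σ = (2.885 − 2.398)/(0.5244 − (-1.227)) = 0.278.
μ = 2.398 − (-1.227)·0.278 = 2.739.

μ ≈ 2.739, σ ≈ 0.278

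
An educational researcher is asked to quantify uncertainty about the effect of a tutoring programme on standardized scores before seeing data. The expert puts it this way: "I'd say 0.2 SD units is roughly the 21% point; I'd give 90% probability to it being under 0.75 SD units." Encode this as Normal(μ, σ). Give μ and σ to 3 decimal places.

μ = 0.412, σ = 0.263

For Normal(μ,σ), the p-quantile is μ + z_p·σ. Here z_{0.21} = -0.8064, z_{0.9} = 1.282.
So 0.2 = μ − 0.8064σ and 0.75 = μ + 1.282σ.
Subtracting: σ = (0.75 − 0.2)/(1.282 − (-0.8064)) = 0.263.
Then μ = 0.2 − (-0.8064)·0.263 = 0.412.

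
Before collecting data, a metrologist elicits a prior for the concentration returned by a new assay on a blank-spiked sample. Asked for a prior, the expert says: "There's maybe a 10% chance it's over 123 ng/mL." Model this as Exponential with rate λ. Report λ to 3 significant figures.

λ ≈ 0.0187

P(T > 123.0) = e^(−λ·123.0) = 0.1, so λ = −ln(0.1)/123.0 = 0.0187.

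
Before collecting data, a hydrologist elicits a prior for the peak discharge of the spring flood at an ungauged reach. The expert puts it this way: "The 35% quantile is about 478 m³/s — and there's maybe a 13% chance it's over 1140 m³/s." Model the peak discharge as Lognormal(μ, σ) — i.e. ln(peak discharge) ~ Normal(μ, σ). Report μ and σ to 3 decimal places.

μ ≈ 6.391, σ ≈ 0.575

If T ~ Lognormal(μ,σ) then ln T ~ Normal(μ,σ), so the p-quantile of ln T is μ + z_p·σ.
ln(478) = 6.17 and ln(1140) = 7.039; z_{0.35} = -0.3853, z_{0.87} = 1.126.
σ = (7.039 − 6.17)/(1.126 − (-0.3853)) = 0.575.
μ = 6.17 − (-0.3853)·0.575 = 6.391.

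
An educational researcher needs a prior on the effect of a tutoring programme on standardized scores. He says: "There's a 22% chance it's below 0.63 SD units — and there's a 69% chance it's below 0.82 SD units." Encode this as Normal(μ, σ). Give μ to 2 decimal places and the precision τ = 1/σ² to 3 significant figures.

The p-quantile of Normal(μ,σ) is μ + z_p·σ, with z_{0.22} = -0.7722 and z_{0.69} = 0.4959.
Eliminate σ: μ = (z₂·x₁ − z₁·x₂)/(z₂ − z₁) = (0.4959·0.63 − (-0.7722)·0.82)/1.268 = 0.75.
Then σ = (x₂ − x₁)/(z₂ − z₁) = (0.82 − 0.63)/1.268 = 0.15.
Precision τ = 1/σ² = 1/0.1498² = 44.5.

μ = 0.75, τ = 44.5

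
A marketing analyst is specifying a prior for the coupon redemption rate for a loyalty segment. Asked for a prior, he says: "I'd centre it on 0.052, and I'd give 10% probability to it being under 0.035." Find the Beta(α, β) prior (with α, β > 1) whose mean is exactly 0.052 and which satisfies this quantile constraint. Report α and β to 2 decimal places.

With mean 0.052 fixed, write α = 0.052s, β = 0.948s where s = α+β.
Need P(θ < 0.035) = 0.1 under Beta(0.052s, 0.948s). Normal approximation: (q−m)/√(m(1−m)/s) ≈ z_{0.1} = -1.28, so s ≈ 0.052·0.948·(-1.28)²/(0.035−0.052)² = 280.1.
At s = 280.1: P(θ<0.035) ≈ 0.086. Adjusting to match 0.1 gives s ≈ 251.23.
So α = 0.052·251.23 ≈ 13.06, β = 0.948·251.23 ≈ 238.17.

α ≈ 13.06, β ≈ 238.17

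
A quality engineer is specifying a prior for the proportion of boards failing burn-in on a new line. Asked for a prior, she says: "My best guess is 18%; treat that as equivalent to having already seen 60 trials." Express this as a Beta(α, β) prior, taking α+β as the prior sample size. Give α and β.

α = 10.8, β = 49.2

Under the effective-sample-size interpretation, Beta(α, β) has prior mean α/(α+β) and prior sample size α+β.
So α+β = 60 and α/(α+β) = 0.18, giving α = 0.18·60 = 10.8 and β = 60 − 10.8 = 49.2.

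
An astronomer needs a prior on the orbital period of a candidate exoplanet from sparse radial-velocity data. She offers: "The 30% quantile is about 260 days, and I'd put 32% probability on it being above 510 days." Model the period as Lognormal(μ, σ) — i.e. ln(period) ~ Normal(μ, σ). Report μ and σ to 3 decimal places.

If T ~ Lognormal(μ,σ) then ln T ~ Normal(μ,σ), so the p-quantile of ln T is μ + z_p·σ.
ln(260) = 5.561 and ln(510) = 6.234; z_{0.3} = -0.5244, z_{0.68} = 0.4677.
σ = (6.234 − 5.561)/(0.4677 − (-0.5244)) = 0.679.
μ = 5.561 − (-0.5244)·0.679 = 5.917.

μ ≈ 5.917, σ ≈ 0.679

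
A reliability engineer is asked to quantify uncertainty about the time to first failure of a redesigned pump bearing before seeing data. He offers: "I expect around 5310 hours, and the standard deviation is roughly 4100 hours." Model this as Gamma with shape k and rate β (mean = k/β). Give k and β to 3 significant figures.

k ≈ 1.68, β ≈ 0.000316

For Gamma(k, rate β): mean = k/β, variance = k/β², so CV = 1/√k.
CV = SD/mean = 4100/5310 = 0.7721, hence k = 1/CV² = 1.68.
Then β = k/mean = 1.68/5310 = 0.000316.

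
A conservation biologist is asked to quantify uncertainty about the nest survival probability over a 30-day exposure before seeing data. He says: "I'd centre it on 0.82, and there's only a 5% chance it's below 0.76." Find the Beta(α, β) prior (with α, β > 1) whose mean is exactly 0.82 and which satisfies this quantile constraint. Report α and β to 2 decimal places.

α ≈ 99.56, β ≈ 21.85

With mean 0.82 fixed, write α = 0.82s, β = 0.18s where s = α+β.
Need P(θ < 0.76) = 0.05 under Beta(0.82s, 0.18s). Normal approximation: (q−m)/√(m(1−m)/s) ≈ z_{0.05} = -1.64, so s ≈ 0.82·0.18·(-1.64)²/(0.76−0.82)² = 110.9.
At s = 110.9: P(θ<0.76) ≈ 0.057. Adjusting to match 0.05 gives s ≈ 121.41.
So α = 0.82·121.41 ≈ 99.56, β = 0.18·121.41 ≈ 21.85.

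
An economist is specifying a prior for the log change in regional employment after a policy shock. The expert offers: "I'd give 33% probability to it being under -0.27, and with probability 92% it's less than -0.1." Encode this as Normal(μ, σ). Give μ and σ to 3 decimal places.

The p-quantile of Normal(μ,σ) is μ + z_p·σ, with z_{0.33} = -0.4399 and z_{0.92} = 1.405.
Eliminate σ: μ = (z₂·x₁ − z₁·x₂)/(z₂ − z₁) = (1.405·-0.27 − (-0.4399)·-0.1)/1.845 = -0.229.
Then σ = (x₂ − x₁)/(z₂ − z₁) = (-0.1 − -0.27)/1.845 = 0.092.

μ = -0.229, σ = 0.092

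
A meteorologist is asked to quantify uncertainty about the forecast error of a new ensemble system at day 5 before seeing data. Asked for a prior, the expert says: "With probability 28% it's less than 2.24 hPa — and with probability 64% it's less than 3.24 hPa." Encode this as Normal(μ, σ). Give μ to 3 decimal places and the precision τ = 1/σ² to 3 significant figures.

The p-quantile of Normal(μ,σ) is μ + z_p·σ, with z_{0.28} = -0.5828 and z_{0.64} = 0.3585.
Eliminate σ: μ = (z₂·x₁ − z₁·x₂)/(z₂ − z₁) = (0.3585·2.24 − (-0.5828)·3.24)/0.9413 = 2.859.
Then σ = (x₂ − x₁)/(z₂ − z₁) = (3.24 − 2.24)/0.9413 = 1.062.
Precision τ = 1/σ² = 1/1.062² = 0.886.

μ = 2.859, τ = 0.886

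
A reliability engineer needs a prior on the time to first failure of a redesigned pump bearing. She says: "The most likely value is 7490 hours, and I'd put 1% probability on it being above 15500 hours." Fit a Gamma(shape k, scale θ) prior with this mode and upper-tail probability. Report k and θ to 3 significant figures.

k ≈ 10.2, θ ≈ 812

Gamma(k,θ) with k>1 has mode (k−1)θ, so θ = 7490/(k−1).
Need P(X < 15500) = 0.99 with θ tied to k this way. Start at k = 2, θ = 7490: P(X<15500) ≈ 0.612.
Too low — raise k to concentrate. Iterating converges to k ≈ 10.2.
Then θ = 7490/(10.2−1) ≈ 812.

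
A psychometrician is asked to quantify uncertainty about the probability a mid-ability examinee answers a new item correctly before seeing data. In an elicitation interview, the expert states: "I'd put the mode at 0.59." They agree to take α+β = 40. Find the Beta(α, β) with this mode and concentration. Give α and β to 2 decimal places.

For α,β > 1 the Beta mode is (α−1)/(α+β−2). With α+β = 40, the mode is (α−1)/38.
Set (α−1)/38 = 0.59 → α = 1 + 0.59·38 = 23.42.
β = 40 − α = 16.58.

α = 23.42, β = 16.58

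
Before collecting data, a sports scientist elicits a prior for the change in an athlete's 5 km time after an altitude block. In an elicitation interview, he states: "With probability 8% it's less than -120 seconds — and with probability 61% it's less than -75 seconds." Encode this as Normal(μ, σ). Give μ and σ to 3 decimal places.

For Normal(μ,σ), the p-quantile is μ + z_p·σ. Here z_{0.08} = -1.405, z_{0.61} = 0.2793.
So -120 = μ − 1.405σ and -75 = μ + 0.2793σ.
Subtracting: σ = (-75 − -120)/(0.2793 − (-1.405)) = 26.716.
Then μ = -120 − (-1.405)·26.716 = -82.462.

μ = -82.462, σ = 26.716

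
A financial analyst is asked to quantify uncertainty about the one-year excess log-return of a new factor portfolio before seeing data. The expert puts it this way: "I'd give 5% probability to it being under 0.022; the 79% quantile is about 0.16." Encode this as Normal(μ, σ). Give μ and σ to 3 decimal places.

The p-quantile of Normal(μ,σ) is μ + z_p·σ, with z_{0.05} = -1.645 and z_{0.79} = 0.8064.
Eliminate σ: μ = (z₂·x₁ − z₁·x₂)/(z₂ − z₁) = (0.8064·0.022 − (-1.645)·0.16)/2.451 = 0.115.
Then σ = (x₂ − x₁)/(z₂ − z₁) = (0.16 − 0.022)/2.451 = 0.056.

μ = 0.115, σ = 0.056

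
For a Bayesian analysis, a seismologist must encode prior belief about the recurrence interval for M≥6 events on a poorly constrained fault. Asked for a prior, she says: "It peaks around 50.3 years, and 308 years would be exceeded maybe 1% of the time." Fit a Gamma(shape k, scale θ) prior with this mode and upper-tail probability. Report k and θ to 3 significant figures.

k ≈ 2.12, θ ≈ 44.9

Gamma(k,θ) with k>1 has mode (k−1)θ, so θ = 50.3/(k−1).
Need P(X < 308) = 0.99 with θ tied to k this way. Start at k = 2, θ = 50.3: P(X<308) ≈ 0.984.
Too low — raise k to concentrate. Iterating converges to k ≈ 2.12.
Then θ = 50.3/(2.12−1) ≈ 44.9.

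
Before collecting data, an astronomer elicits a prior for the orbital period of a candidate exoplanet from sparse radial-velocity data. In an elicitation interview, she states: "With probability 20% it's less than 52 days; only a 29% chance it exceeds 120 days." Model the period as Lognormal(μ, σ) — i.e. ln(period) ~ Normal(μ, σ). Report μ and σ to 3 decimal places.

If T ~ Lognormal(μ,σ) then ln T ~ Normal(μ,σ), so the p-quantile of ln T is μ + z_p·σ.
ln(52) = 3.951 and ln(120) = 4.787; z_{0.2} = -0.8416, z_{0.71} = 0.5534.
σ = (4.787 − 3.951)/(0.5534 − (-0.8416)) = 0.599.
μ = 3.951 − (-0.8416)·0.599 = 4.456.

μ ≈ 4.456, σ ≈ 0.599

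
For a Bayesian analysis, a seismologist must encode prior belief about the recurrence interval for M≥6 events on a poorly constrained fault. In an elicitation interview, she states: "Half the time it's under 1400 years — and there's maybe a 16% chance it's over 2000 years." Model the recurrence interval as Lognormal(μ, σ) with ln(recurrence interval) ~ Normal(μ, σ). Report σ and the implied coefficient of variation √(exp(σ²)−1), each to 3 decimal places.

If T ~ Lognormal(μ,σ) then ln T ~ Normal(μ,σ), so the p-quantile of ln T is μ + z_p·σ.
ln(1400) = 7.244 and ln(2000) = 7.601; z_{0.5} = 0, z_{0.84} = 0.9945.
σ = (7.601 − 7.244)/(0.9945 − (0)) = 0.359.
μ = 7.244 − (0)·0.359 = 7.244.
CV = √(exp(σ²)−1) = √(exp(0.1286)−1) = 0.371.

σ ≈ 0.359, CV ≈ 0.371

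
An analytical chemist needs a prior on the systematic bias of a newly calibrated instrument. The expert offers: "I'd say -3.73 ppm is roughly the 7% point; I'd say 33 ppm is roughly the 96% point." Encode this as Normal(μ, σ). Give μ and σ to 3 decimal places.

μ = 13.070, σ = 11.384

The p-quantile of Normal(μ,σ) is μ + z_p·σ, with z_{0.07} = -1.476 and z_{0.96} = 1.751.
Eliminate σ: μ = (z₂·x₁ − z₁·x₂)/(z₂ − z₁) = (1.751·-3.73 − (-1.476)·33)/3.226 = 13.070.
Then σ = (x₂ − x₁)/(z₂ − z₁) = (33 − -3.73)/3.226 = 11.384.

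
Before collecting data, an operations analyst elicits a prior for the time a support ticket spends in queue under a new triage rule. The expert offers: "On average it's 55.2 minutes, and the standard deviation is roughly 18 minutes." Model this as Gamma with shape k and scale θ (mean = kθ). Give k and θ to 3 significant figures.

k ≈ 9.4, θ ≈ 5.87

For Gamma(k, scale θ): mean = kθ, variance = kθ², so CV = 1/√k.
CV = SD/mean = 18/55.2 = 0.3261, hence k = 1/CV² = 9.4.
Then θ = mean/k = 55.2/9.4 = 5.87.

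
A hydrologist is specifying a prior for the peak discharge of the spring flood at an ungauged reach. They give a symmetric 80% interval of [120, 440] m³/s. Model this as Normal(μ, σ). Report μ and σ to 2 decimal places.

μ = 280.00, σ = 124.85

A symmetric 80% interval runs μ ± z·σ with z = 1.282.
Half-width = 160, so σ = 160/1.282 = 124.85.
μ is the interval midpoint, 280.00.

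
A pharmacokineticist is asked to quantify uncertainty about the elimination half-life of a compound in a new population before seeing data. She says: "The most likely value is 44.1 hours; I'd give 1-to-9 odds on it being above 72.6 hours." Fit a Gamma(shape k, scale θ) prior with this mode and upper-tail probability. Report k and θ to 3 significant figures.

k ≈ 8.59, θ ≈ 5.81

Gamma(k,θ) with k>1 has mode (k−1)θ, so θ = 44.1/(k−1).
Need P(X < 72.6) = 0.9 with θ tied to k this way. Start at k = 2, θ = 44.1: P(X<72.6) ≈ 0.490.
Too low — raise k to concentrate. Iterating converges to k ≈ 8.59.
Then θ = 44.1/(8.59−1) ≈ 5.81.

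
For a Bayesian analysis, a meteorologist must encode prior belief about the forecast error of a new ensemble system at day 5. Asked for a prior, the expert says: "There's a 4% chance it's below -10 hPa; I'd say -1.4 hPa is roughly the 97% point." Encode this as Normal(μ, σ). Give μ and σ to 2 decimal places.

The p-quantile of Normal(μ,σ) is μ + z_p·σ, with z_{0.04} = -1.751 and z_{0.97} = 1.881.
Eliminate σ: μ = (z₂·x₁ − z₁·x₂)/(z₂ − z₁) = (1.881·-10 − (-1.751)·-1.4)/3.631 = -5.85.
Then σ = (x₂ − x₁)/(z₂ − z₁) = (-1.4 − -10)/3.631 = 2.37.

μ = -5.85, σ = 2.37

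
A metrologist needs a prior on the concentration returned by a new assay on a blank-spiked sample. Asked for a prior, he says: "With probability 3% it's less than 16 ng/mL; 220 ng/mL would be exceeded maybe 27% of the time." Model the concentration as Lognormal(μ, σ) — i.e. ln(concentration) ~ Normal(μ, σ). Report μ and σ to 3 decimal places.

If T ~ Lognormal(μ,σ) then ln T ~ Normal(μ,σ), so the p-quantile of ln T is μ + z_p·σ.
ln(16) = 2.773 and ln(220) = 5.394; z_{0.03} = -1.881, z_{0.73} = 0.6128.
σ = (5.394 − 2.773)/(0.6128 − (-1.881)) = 1.051.
μ = 2.773 − (-1.881)·1.051 = 4.749.

μ ≈ 4.749, σ ≈ 1.051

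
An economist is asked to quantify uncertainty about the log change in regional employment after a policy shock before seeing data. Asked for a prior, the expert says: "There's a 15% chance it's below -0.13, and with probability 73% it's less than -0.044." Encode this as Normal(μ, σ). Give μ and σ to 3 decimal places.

μ = -0.076, σ = 0.052

The p-quantile of Normal(μ,σ) is μ + z_p·σ, with z_{0.15} = -1.036 and z_{0.73} = 0.6128.
Eliminate σ: μ = (z₂·x₁ − z₁·x₂)/(z₂ − z₁) = (0.6128·-0.13 − (-1.036)·-0.044)/1.649 = -0.076.
Then σ = (x₂ − x₁)/(z₂ − z₁) = (-0.044 − -0.13)/1.649 = 0.052.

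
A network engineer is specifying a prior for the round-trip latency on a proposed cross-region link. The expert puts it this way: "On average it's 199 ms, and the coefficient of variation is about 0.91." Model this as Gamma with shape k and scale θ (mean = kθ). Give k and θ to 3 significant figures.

k ≈ 1.21, θ ≈ 165

For Gamma(k, scale θ): mean = kθ, variance = kθ², so CV = 1/√k.
CV = 0.91, hence k = 1/CV² = 1.21.
Then θ = mean/k = 199/1.21 = 165.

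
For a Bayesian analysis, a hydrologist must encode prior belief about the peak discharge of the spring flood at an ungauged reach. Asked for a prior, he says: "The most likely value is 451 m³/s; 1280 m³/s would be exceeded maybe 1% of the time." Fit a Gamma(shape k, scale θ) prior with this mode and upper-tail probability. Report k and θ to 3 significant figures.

k ≈ 5.19, θ ≈ 108

Gamma(k,θ) with k>1 has mode (k−1)θ, so θ = 451/(k−1).
Need P(X < 1280) = 0.99 with θ tied to k this way. Start at k = 2, θ = 451: P(X<1280) ≈ 0.775.
Too low — raise k to concentrate. Iterating converges to k ≈ 5.19.
Then θ = 451/(5.19−1) ≈ 108.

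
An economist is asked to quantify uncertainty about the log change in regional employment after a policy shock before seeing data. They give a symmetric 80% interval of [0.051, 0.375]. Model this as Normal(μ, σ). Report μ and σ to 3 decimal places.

μ = 0.213, σ = 0.126

A symmetric 80% interval runs μ ± z·σ with z = 1.282.
Half-width = 0.162, so σ = 0.162/1.282 = 0.126.
μ is the interval midpoint, 0.213.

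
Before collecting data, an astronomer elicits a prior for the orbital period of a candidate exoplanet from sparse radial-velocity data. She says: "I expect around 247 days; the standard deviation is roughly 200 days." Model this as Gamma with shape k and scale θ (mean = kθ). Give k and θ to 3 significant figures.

k ≈ 1.53, θ ≈ 162

For Gamma(k, scale θ): mean = kθ, variance = kθ², so CV = 1/√k.
CV = SD/mean = 200/247 = 0.8097, hence k = 1/CV² = 1.53.
Then θ = mean/k = 247/1.53 = 162.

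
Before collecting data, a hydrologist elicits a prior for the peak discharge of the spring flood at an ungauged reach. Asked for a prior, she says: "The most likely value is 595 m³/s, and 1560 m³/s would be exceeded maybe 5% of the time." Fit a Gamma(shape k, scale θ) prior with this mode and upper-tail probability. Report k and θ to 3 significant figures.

k ≈ 3.91, θ ≈ 205

Gamma(k,θ) with k>1 has mode (k−1)θ, so θ = 595/(k−1).
Need P(X < 1560) = 0.95 with θ tied to k this way. Start at k = 2, θ = 595: P(X<1560) ≈ 0.737.
Too low — raise k to concentrate. Iterating converges to k ≈ 3.91.
Then θ = 595/(3.91−1) ≈ 205.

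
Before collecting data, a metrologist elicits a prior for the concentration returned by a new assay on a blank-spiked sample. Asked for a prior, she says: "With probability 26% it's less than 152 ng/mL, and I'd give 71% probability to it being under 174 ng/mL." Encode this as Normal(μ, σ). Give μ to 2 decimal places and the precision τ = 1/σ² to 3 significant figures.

μ = 163.83, τ = 0.00296

The p-quantile of Normal(μ,σ) is μ + z_p·σ, with z_{0.26} = -0.6433 and z_{0.71} = 0.5534.
Eliminate σ: μ = (z₂·x₁ − z₁·x₂)/(z₂ − z₁) = (0.5534·152 − (-0.6433)·174)/1.197 = 163.83.
Then σ = (x₂ − x₁)/(z₂ − z₁) = (174 − 152)/1.197 = 18.38.
Precision τ = 1/σ² = 1/18.38² = 0.00296.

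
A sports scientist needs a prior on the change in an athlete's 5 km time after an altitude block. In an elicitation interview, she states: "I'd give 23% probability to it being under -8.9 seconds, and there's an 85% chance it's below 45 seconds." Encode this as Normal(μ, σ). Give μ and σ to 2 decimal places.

The p-quantile of Normal(μ,σ) is μ + z_p·σ, with z_{0.23} = -0.7388 and z_{0.85} = 1.036.
Eliminate σ: μ = (z₂·x₁ − z₁·x₂)/(z₂ − z₁) = (1.036·-8.9 − (-0.7388)·45)/1.775 = 13.53.
Then σ = (x₂ − x₁)/(z₂ − z₁) = (45 − -8.9)/1.775 = 30.36.

μ = 13.53, σ = 30.36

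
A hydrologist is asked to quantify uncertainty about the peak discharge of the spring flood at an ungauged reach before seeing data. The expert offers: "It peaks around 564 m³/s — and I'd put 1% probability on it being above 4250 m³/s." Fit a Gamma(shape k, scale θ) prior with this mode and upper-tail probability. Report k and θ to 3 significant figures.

Gamma(k,θ) with k>1 has mode (k−1)θ, so θ = 564/(k−1).
Need P(X < 4250) = 0.99 with θ tied to k this way. Start at k = 2, θ = 564: P(X<4250) ≈ 0.995.
Too high — lower k to spread out. Iterating converges to k ≈ 1.84.
Then θ = 564/(1.84−1) ≈ 670.

k ≈ 1.84, θ ≈ 670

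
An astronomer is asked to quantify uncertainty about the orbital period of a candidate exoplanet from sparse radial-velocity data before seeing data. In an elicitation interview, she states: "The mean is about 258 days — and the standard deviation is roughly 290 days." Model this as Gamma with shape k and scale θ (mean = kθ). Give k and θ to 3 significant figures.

k ≈ 0.791, θ ≈ 326

For Gamma(k, scale θ): mean = kθ, variance = kθ², so CV = 1/√k.
CV = SD/mean = 290/258 = 1.124, hence k = 1/CV² = 0.791.
Then θ = mean/k = 258/0.791 = 326.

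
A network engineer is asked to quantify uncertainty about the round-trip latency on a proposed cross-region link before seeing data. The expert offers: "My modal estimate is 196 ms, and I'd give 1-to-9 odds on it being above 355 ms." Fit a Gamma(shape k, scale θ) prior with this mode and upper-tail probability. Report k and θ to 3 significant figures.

k ≈ 6.4, θ ≈ 36.3

Gamma(k,θ) with k>1 has mode (k−1)θ, so θ = 196/(k−1).
Need P(X < 355) = 0.9 with θ tied to k this way. Start at k = 2, θ = 196: P(X<355) ≈ 0.540.
Too low — raise k to concentrate. Iterating converges to k ≈ 6.4.
Then θ = 196/(6.4−1) ≈ 36.3.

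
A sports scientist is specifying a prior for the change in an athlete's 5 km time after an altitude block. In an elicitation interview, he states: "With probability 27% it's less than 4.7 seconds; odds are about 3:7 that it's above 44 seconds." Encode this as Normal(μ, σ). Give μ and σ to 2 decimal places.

μ = 25.88, σ = 34.56

The p-quantile of Normal(μ,σ) is μ + z_p·σ, with z_{0.27} = -0.6128 and z_{0.7} = 0.5244.
Eliminate σ: μ = (z₂·x₁ − z₁·x₂)/(z₂ − z₁) = (0.5244·4.7 − (-0.6128)·44)/1.137 = 25.88.
Then σ = (x₂ − x₁)/(z₂ − z₁) = (44 − 4.7)/1.137 = 34.56.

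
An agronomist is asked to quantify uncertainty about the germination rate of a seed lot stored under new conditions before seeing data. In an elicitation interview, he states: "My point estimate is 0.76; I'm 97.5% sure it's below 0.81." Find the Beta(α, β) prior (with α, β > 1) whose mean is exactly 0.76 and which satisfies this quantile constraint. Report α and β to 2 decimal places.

α ≈ 196.37, β ≈ 62.01

With mean 0.76 fixed, write α = 0.76s, β = 0.24s where s = α+β.
Need P(θ < 0.81) = 0.975 under Beta(0.76s, 0.24s). Normal approximation: (q−m)/√(m(1−m)/s) ≈ z_{0.975} = 1.96, so s ≈ 0.76·0.24·(1.96)²/(0.81−0.76)² = 280.3.
At s = 280.3: P(θ<0.81) ≈ 0.980. Adjusting to match 0.975 gives s ≈ 258.38.
So α = 0.76·258.38 ≈ 196.37, β = 0.24·258.38 ≈ 62.01.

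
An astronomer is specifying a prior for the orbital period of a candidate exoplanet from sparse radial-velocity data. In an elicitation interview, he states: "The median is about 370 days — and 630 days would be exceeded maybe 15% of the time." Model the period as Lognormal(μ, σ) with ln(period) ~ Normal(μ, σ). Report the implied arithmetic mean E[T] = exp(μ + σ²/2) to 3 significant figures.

If T ~ Lognormal(μ,σ) then ln T ~ Normal(μ,σ), so the p-quantile of ln T is μ + z_p·σ.
ln(370) = 5.914 and ln(630) = 6.446; z_{0.5} = 0, z_{0.85} = 1.036.
σ = (6.446 − 5.914)/(1.036 − (0)) = 0.514.
μ = 5.914 − (0)·0.514 = 5.914.
E[T] = exp(μ + σ²/2) = exp(5.914 + 0.1318) = 422 days.

E[T] ≈ 422 days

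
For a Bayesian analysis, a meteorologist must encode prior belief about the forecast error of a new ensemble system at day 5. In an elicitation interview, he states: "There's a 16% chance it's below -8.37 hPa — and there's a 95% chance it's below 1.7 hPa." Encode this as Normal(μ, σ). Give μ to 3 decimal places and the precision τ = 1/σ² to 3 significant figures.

For Normal(μ,σ), the p-quantile is μ + z_p·σ. Here z_{0.16} = -0.9945, z_{0.95} = 1.645.
So -8.37 = μ − 0.9945σ and 1.7 = μ + 1.645σ.
Subtracting: σ = (1.7 − -8.37)/(1.645 − (-0.9945)) = 3.815.
Then μ = -8.37 − (-0.9945)·3.815 = -4.576.
Precision τ = 1/σ² = 1/3.815² = 0.0687.

μ = -4.576, τ = 0.0687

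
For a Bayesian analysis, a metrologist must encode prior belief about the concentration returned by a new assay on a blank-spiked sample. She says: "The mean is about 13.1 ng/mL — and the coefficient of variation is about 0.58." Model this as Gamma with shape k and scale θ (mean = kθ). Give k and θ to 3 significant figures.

For Gamma(k, scale θ): mean = kθ, variance = kθ², so CV = 1/√k.
CV = 0.58, hence k = 1/CV² = 2.97.
Then θ = mean/k = 13.1/2.97 = 4.41.

k ≈ 2.97, θ ≈ 4.41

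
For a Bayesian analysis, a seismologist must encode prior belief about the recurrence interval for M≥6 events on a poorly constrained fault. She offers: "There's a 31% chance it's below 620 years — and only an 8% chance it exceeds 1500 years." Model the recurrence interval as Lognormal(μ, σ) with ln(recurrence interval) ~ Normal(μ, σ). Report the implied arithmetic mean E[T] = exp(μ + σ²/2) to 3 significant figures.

E[T] ≈ 870 years

If T ~ Lognormal(μ,σ) then ln T ~ Normal(μ,σ), so the p-quantile of ln T is μ + z_p·σ.
ln(620) = 6.43 and ln(1500) = 7.313; z_{0.31} = -0.4959, z_{0.92} = 1.405.
σ = (7.313 − 6.43)/(1.405 − (-0.4959)) = 0.465.
μ = 6.43 − (-0.4959)·0.465 = 6.660.
E[T] = exp(μ + σ²/2) = exp(6.660 + 0.1080) = 870 years.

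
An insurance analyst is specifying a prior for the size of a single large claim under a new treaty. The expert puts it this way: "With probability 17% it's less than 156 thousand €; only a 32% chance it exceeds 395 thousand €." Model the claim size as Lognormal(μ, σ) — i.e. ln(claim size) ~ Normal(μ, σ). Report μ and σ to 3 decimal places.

μ ≈ 5.673, σ ≈ 0.653

If T ~ Lognormal(μ,σ) then ln T ~ Normal(μ,σ), so the p-quantile of ln T is μ + z_p·σ.
ln(156) = 5.05 and ln(395) = 5.979; z_{0.17} = -0.9542, z_{0.68} = 0.4677.
σ = (5.979 − 5.05)/(0.4677 − (-0.9542)) = 0.653.
μ = 5.05 − (-0.9542)·0.653 = 5.673.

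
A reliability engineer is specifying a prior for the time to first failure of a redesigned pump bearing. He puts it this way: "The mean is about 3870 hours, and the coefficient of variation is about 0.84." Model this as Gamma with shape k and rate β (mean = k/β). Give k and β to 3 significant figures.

k ≈ 1.42, β ≈ 0.000366

For Gamma(k, rate β): mean = k/β, variance = k/β², so CV = 1/√k.
CV = 0.84, hence k = 1/CV² = 1.42.
Then β = k/mean = 1.42/3870 = 0.000366.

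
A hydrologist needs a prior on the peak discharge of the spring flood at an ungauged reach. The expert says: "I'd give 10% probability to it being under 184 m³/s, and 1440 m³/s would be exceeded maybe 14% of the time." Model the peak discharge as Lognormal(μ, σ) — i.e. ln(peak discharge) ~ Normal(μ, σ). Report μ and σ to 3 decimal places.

If T ~ Lognormal(μ,σ) then ln T ~ Normal(μ,σ), so the p-quantile of ln T is μ + z_p·σ.
ln(184) = 5.215 and ln(1440) = 7.272; z_{0.1} = -1.282, z_{0.86} = 1.08.
σ = (7.272 − 5.215)/(1.08 − (-1.282)) = 0.871.
μ = 5.215 − (-1.282)·0.871 = 6.331.

μ ≈ 6.331, σ ≈ 0.871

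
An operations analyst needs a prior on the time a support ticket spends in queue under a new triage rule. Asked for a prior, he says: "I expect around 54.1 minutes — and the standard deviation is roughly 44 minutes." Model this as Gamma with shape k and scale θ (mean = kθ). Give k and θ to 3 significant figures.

For Gamma(k, scale θ): mean = kθ, variance = kθ², so CV = 1/√k.
CV = SD/mean = 44/54.1 = 0.8133, hence k = 1/CV² = 1.51.
Then θ = mean/k = 54.1/1.51 = 35.8.

k ≈ 1.51, θ ≈ 35.8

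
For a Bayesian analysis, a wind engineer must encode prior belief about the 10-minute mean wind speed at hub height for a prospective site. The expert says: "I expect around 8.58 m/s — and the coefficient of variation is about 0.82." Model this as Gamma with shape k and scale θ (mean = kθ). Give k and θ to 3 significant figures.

k ≈ 1.49, θ ≈ 5.77

For Gamma(k, scale θ): mean = kθ, variance = kθ², so CV = 1/√k.
CV = 0.82, hence k = 1/CV² = 1.49.
Then θ = mean/k = 8.58/1.49 = 5.77.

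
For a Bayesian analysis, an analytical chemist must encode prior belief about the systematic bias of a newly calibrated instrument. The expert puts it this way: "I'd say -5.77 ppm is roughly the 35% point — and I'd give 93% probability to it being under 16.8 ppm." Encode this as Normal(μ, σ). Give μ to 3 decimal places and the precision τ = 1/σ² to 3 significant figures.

For Normal(μ,σ), the p-quantile is μ + z_p·σ. Here z_{0.35} = -0.3853, z_{0.93} = 1.476.
So -5.77 = μ − 0.3853σ and 16.8 = μ + 1.476σ.
Subtracting: σ = (16.8 − -5.77)/(1.476 − (-0.3853)) = 12.127.
Then μ = -5.77 − (-0.3853)·12.127 = -1.097.
Precision τ = 1/σ² = 1/12.13² = 0.0068.

μ = -1.097, τ = 0.0068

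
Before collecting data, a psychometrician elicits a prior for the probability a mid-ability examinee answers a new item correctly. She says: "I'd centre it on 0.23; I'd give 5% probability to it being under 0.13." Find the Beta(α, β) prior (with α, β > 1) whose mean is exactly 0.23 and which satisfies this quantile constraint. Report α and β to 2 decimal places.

α ≈ 9.20, β ≈ 30.79

With mean 0.23 fixed, write α = 0.23s, β = 0.77s where s = α+β.
Need P(θ < 0.13) = 0.05 under Beta(0.23s, 0.77s). Normal approximation: (q−m)/√(m(1−m)/s) ≈ z_{0.05} = -1.64, so s ≈ 0.23·0.77·(-1.64)²/(0.13−0.23)² = 47.9.
At s = 47.9: P(θ<0.13) ≈ 0.035. Adjusting to match 0.05 gives s ≈ 39.99.
So α = 0.23·39.99 ≈ 9.20, β = 0.77·39.99 ≈ 30.79.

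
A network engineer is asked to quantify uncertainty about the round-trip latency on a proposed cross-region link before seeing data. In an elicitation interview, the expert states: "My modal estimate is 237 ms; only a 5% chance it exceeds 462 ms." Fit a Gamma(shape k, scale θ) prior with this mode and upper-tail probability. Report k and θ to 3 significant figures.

k ≈ 7.23, θ ≈ 38

Gamma(k,θ) with k>1 has mode (k−1)θ, so θ = 237/(k−1).
Need P(X < 462) = 0.95 with θ tied to k this way. Start at k = 2, θ = 237: P(X<462) ≈ 0.580.
Too low — raise k to concentrate. Iterating converges to k ≈ 7.23.
Then θ = 237/(7.23−1) ≈ 38.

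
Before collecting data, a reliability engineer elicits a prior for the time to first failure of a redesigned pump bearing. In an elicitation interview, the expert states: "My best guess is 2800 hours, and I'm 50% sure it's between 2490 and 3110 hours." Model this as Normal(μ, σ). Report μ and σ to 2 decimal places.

μ = 2800.00, σ = 459.61

A symmetric 50% interval runs μ ± z·σ with z = 0.6745.
Half-width = 310, so σ = 310/0.6745 = 459.61.
μ is the stated best guess, 2800.00.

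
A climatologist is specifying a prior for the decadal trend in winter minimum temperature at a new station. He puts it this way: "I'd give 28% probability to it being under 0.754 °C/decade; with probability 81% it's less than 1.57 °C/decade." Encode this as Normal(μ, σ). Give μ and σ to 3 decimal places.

For Normal(μ,σ), the p-quantile is μ + z_p·σ. Here z_{0.28} = -0.5828, z_{0.81} = 0.8779.
So 0.754 = μ − 0.5828σ and 1.57 = μ + 0.8779σ.
Subtracting: σ = (1.57 − 0.754)/(0.8779 − (-0.5828)) = 0.559.
Then μ = 0.754 − (-0.5828)·0.559 = 1.080.

μ = 1.080, σ = 0.559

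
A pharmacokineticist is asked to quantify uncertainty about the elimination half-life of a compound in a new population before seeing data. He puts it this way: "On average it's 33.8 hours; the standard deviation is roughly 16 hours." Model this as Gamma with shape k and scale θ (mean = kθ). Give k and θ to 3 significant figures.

For Gamma(k, scale θ): mean = kθ, variance = kθ², so CV = 1/√k.
CV = SD/mean = 16/33.8 = 0.4734, hence k = 1/CV² = 4.46.
Then θ = mean/k = 33.8/4.46 = 7.57.

k ≈ 4.46, θ ≈ 7.57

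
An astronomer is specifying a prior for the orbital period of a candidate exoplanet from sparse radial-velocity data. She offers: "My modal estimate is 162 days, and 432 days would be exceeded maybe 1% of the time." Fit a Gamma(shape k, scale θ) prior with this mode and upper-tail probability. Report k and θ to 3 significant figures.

Gamma(k,θ) with k>1 has mode (k−1)θ, so θ = 162/(k−1).
Need P(X < 432) = 0.99 with θ tied to k this way. Start at k = 2, θ = 162: P(X<432) ≈ 0.745.
Too low — raise k to concentrate. Iterating converges to k ≈ 5.81.
Then θ = 162/(5.81−1) ≈ 33.7.

k ≈ 5.81, θ ≈ 33.7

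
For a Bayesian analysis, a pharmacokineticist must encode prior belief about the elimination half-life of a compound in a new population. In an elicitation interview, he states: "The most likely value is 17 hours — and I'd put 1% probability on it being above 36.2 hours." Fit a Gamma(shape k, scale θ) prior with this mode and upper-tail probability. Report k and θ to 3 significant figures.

Gamma(k,θ) with k>1 has mode (k−1)θ, so θ = 17/(k−1).
Need P(X < 36.2) = 0.99 with θ tied to k this way. Start at k = 2, θ = 17: P(X<36.2) ≈ 0.628.
Too low — raise k to concentrate. Iterating converges to k ≈ 9.49.
Then θ = 17/(9.49−1) ≈ 2.

k ≈ 9.49, θ ≈ 2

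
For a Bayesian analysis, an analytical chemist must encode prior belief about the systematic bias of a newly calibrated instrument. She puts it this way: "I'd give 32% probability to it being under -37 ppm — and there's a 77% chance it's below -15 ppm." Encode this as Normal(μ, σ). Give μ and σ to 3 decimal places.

For Normal(μ,σ), the p-quantile is μ + z_p·σ. Here z_{0.32} = -0.4677, z_{0.77} = 0.7388.
So -37 = μ − 0.4677σ and -15 = μ + 0.7388σ.
Subtracting: σ = (-15 − -37)/(0.7388 − (-0.4677)) = 18.234.
Then μ = -37 − (-0.4677)·18.234 = -28.472.

μ = -28.472, σ = 18.234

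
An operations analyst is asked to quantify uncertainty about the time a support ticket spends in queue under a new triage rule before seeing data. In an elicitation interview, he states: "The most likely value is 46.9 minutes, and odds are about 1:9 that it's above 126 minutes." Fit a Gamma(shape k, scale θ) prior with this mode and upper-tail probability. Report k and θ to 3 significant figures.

Gamma(k,θ) with k>1 has mode (k−1)θ, so θ = 46.9/(k−1).
Need P(X < 126) = 0.9 with θ tied to k this way. Start at k = 2, θ = 46.9: P(X<126) ≈ 0.749.
Too low — raise k to concentrate. Iterating converges to k ≈ 2.96.
Then θ = 46.9/(2.96−1) ≈ 23.9.

k ≈ 2.96, θ ≈ 23.9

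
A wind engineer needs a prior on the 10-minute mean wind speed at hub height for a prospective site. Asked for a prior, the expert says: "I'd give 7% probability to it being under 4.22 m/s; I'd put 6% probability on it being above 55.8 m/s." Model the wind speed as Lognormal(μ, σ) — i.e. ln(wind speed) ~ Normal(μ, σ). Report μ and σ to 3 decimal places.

If T ~ Lognormal(μ,σ) then ln T ~ Normal(μ,σ), so the p-quantile of ln T is μ + z_p·σ.
ln(4.22) = 1.44 and ln(55.8) = 4.022; z_{0.07} = -1.476, z_{0.94} = 1.555.
σ = (4.022 − 1.44)/(1.555 − (-1.476)) = 0.852.
μ = 1.44 − (-1.476)·0.852 = 2.697.

μ ≈ 2.697, σ ≈ 0.852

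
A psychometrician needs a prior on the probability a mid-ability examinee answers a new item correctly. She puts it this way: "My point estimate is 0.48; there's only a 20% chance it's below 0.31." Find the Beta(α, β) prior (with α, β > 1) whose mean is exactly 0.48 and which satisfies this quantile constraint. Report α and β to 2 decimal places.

α ≈ 3.01, β ≈ 3.26

With mean 0.48 fixed, write α = 0.48s, β = 0.52s where s = α+β.
Need P(θ < 0.31) = 0.2 under Beta(0.48s, 0.52s). Normal approximation: (q−m)/√(m(1−m)/s) ≈ z_{0.2} = -0.842, so s ≈ 0.48·0.52·(-0.842)²/(0.31−0.48)² = 6.1.
At s = 6.1: P(θ<0.31) ≈ 0.203. Adjusting to match 0.2 gives s ≈ 6.26.
So α = 0.48·6.26 ≈ 3.01, β = 0.52·6.26 ≈ 3.26.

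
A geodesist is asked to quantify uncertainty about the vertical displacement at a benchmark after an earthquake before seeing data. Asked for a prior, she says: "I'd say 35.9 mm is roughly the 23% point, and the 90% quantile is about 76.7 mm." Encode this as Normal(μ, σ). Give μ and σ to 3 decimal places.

μ = 50.820, σ = 20.194

For Normal(μ,σ), the p-quantile is μ + z_p·σ. Here z_{0.23} = -0.7388, z_{0.9} = 1.282.
So 35.9 = μ − 0.7388σ and 76.7 = μ + 1.282σ.
Subtracting: σ = (76.7 − 35.9)/(1.282 − (-0.7388)) = 20.194.
Then μ = 35.9 − (-0.7388)·20.194 = 50.820.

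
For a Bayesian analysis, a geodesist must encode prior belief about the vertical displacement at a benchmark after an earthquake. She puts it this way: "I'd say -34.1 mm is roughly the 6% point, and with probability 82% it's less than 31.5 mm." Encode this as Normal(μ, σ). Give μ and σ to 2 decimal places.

μ = 7.19, σ = 26.56

The p-quantile of Normal(μ,σ) is μ + z_p·σ, with z_{0.06} = -1.555 and z_{0.82} = 0.9154.
Eliminate σ: μ = (z₂·x₁ − z₁·x₂)/(z₂ − z₁) = (0.9154·-34.1 − (-1.555)·31.5)/2.47 = 7.19.
Then σ = (x₂ − x₁)/(z₂ − z₁) = (31.5 − -34.1)/2.47 = 26.56.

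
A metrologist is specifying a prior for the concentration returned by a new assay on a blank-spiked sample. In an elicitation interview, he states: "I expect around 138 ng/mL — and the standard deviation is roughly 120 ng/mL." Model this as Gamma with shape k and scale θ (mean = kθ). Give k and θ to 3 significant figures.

For Gamma(k, scale θ): mean = kθ, variance = kθ², so CV = 1/√k.
CV = SD/mean = 120/138 = 0.8696, hence k = 1/CV² = 1.32.
Then θ = mean/k = 138/1.32 = 104.

k ≈ 1.32, θ ≈ 104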